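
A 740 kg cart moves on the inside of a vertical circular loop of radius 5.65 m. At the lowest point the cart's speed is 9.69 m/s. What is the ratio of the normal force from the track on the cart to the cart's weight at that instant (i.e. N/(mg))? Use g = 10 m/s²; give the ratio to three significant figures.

At the bottom, N − mg = mv²/r, so N = m(v²/r + g) and N/(mg) = v²/(rg) + 1 = (9.69)²/(5.65 × 10.0) + 1 = 1.662 + 1 = 2.662.

2.66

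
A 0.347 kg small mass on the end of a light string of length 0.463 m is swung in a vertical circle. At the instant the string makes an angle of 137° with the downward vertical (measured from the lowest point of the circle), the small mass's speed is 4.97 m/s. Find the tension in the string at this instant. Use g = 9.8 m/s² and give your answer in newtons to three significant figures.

Take the radial direction toward the centre of the circle as positive. The component of the weight along the string toward the centre is −mg cos φ (φ measured from the bottom), so Newton's second law along the string gives T − mg cos φ = m v²/r.
cos 137° = -0.7314, so T = m(v²/r + g cos φ) = 0.347 × ((4.97)²/0.463 + 9.8 × -0.7314) = 0.347 × (53.35 + (-7.167)) = 0.347 × 46.18 = 16.03 N.

16.0 N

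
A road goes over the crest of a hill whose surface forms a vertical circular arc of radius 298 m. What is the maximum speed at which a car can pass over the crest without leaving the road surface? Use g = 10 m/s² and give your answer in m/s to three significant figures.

54.6 m/s

At the crest the centre of the circle is below the car, so the net downward (centripetal) force is mg − N = mv²/r.
The car leaves the road when N → 0, giving v_max = √(g r) = √(10.0 × 298) = 54.59 m/s.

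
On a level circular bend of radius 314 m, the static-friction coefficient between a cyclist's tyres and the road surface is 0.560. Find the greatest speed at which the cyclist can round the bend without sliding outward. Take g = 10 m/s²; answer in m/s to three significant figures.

41.9 m/s

The only inward force on a level bend is static friction, so at the limit f_s = μ_s N = μ_s m g = m v²/r.
Mass cancels: v_max = √(μ_s g r) = √(0.560 × 10.0 × 314) = √1758 = 41.93 m/s.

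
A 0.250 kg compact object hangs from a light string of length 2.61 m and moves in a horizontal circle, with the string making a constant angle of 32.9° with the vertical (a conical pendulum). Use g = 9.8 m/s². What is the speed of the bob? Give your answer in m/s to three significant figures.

3.00 m/s

The radius of the circle is r = L sinθ = 2.61 × sin 32.9° = 1.418 m.
Horizontally T sinθ = mv²/r and vertically T cosθ = mg, so tanθ = v²/(rg).
v = √(r g tanθ) = √(1.418 × 9.8 × 0.6469) = √8.988 = 2.998 m/s.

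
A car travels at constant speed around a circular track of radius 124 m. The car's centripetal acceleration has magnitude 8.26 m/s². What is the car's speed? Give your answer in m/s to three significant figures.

32.0 m/s

a_c = v²/r ⇒ v = √(a_c · r) = √(8.26 × 124) = √1024 = 32.00 m/s.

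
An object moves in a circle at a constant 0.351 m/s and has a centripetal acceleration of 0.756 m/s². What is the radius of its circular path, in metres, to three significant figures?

0.163 m

a_c = v²/r ⇒ r = v²/a_c = (0.351)²/0.756 = 0.1232/0.756 = 0.1630 m.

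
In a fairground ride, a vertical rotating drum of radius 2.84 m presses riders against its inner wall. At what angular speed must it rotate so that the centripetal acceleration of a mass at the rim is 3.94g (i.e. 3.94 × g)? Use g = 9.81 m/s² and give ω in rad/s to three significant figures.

Centripetal acceleration a_c = ω²r. Setting ω²r = 3.94g:
ω = √(3.94g / r) = √(3.94 × 9.81 / 2.84) = √13.61 = 3.689 rad/s.

3.69 rad/s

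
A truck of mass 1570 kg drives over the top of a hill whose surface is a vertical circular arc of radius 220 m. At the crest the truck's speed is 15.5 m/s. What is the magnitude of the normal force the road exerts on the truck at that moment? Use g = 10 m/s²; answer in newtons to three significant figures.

14000 N

At the crest the centripetal acceleration points downward (toward the centre of the arc), so mg − N = mv²/r.
N = m(g − v²/r) = 1570 × (10.0 − (15.5)²/220) = 1570 × (10.0 − 1.092) = 1570 × 8.908 = 13990 N.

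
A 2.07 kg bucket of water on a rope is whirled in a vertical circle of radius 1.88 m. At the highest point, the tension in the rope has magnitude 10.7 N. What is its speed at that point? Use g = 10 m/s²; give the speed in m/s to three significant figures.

At the top, T + mg = mv²/r, so v = √(r(T/m + g)) = √(1.88 × (10.7/2.07 + 10.0)) = √(1.88 × 15.17) = √28.52 = 5.340 m/s.

5.34 m/s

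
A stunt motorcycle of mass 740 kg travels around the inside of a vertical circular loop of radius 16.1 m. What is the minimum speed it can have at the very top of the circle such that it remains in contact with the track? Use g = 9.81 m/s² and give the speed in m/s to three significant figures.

At the top, both weight mg and N point toward the centre: N + mg = mv²/r.
At minimum speed N → 0, so mg = mv_min²/r ⇒ v_min = √(g r) = √(9.81 × 16.1) = 12.57 m/s.

12.6 m/s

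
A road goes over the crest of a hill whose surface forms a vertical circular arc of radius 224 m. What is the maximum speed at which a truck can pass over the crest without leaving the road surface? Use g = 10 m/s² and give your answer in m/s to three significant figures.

At the crest the centre of the circle is below the truck, so the net downward (centripetal) force is mg − N = mv²/r.
The truck leaves the road when N → 0, giving v_max = √(g r) = √(10.0 × 224) = 47.33 m/s.

47.3 m/s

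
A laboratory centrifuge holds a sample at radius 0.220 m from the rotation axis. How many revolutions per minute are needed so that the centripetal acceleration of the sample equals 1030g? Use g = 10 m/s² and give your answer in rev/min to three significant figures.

2070 rev/min

Require ω²r = 1030g, so ω = √(1030 × 10.0/0.220) = 216.4 rad/s.
In rev/min: ω × 60/(2π) = 216.4 × 60/(2π) = 2066 rev/min.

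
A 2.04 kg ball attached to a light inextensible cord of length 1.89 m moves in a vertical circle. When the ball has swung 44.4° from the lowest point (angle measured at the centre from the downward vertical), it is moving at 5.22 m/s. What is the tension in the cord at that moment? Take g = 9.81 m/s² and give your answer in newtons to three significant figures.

Take the radial direction toward the centre of the circle as positive. The component of the weight along the string toward the centre is −mg cos φ (φ measured from the bottom), so Newton's second law along the string gives T − mg cos φ = m v²/r.
cos 44.4° = 0.7145, so T = m(v²/r + g cos φ) = 2.04 × ((5.22)²/1.89 + 9.81 × 0.7145) = 2.04 × (14.42 + (7.009)) = 2.04 × 21.43 = 43.71 N.

43.7 N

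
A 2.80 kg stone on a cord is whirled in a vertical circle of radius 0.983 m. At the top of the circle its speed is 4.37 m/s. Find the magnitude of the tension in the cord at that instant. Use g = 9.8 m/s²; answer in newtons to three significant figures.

At the top, both T and the weight mg point inward (toward the centre), so T + mg = mv²/r.
T = m(v²/r − g) = 2.80 × ((4.37)²/0.983 − 9.8) = 2.80 × (19.43 − 9.8) = 2.80 × 9.627 = 26.96 N.

27.0 N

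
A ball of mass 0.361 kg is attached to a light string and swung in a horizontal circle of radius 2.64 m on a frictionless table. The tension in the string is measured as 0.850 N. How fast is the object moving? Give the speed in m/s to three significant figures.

2.49 m/s

T = m v²/r ⇒ v = √(T r / m) = √(0.850 × 2.64 / 0.361) = √6.216 = 2.493 m/s.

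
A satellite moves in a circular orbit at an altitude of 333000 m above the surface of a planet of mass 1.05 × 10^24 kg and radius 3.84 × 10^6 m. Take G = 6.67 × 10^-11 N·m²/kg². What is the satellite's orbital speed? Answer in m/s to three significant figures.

Orbital radius r = R + h = 3.84 × 10^6 + 333000 = 4.173 × 10^6 m.
Gravity supplies the centripetal force: G M m / r² = m v² / r, so v = √(GM/r).
v = √(6.67 × 10^-11 × 1.05 × 10^24 / 4.173 × 10^6) = √(1.678 × 10^7) = 4097 m/s.

4100 m/s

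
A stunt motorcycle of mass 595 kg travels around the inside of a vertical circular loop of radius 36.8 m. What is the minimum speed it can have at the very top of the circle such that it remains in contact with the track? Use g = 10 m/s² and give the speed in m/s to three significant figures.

19.2 m/s

At the highest point the centre is directly below, so both the weight and N act inward: N + mg = mv²/r.
At minimum speed N → 0, so mg = mv_min²/r ⇒ v_min = √(g r) = √(10.0 × 36.8) = 19.18 m/s.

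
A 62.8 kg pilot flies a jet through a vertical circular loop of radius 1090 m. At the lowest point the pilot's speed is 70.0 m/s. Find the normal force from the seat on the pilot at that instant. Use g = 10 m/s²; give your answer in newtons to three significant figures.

910 N

At the lowest point, N points up (toward the centre) and the weight mg points down (away from the centre), so the net inward force is N − mg = mv²/r.
N = m(v²/r + g) = 62.8 × ((70.0)²/1090 + 10.0) = 62.8 × (4.495 + 10.0) = 62.8 × 14.50 = 910.3 N.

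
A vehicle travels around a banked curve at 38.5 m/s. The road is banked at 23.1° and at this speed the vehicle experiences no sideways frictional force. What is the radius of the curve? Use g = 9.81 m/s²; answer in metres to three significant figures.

Frictionless banking: tanθ = v²/(rg), so r = v²/(g tanθ).
r = (38.5)²/(9.81 × tan 23.1°) = 1482/(9.81 × 0.4265) = 1482/4.184 = 354.2 m.

354 m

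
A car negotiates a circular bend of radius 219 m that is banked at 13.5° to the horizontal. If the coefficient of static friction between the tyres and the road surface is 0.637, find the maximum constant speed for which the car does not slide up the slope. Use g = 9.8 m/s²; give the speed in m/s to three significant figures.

47.1 m/s

At the maximum speed, friction acts down the slope at its limiting value f = μN. Radially (horizontal, toward centre): N sinθ + μN cosθ = mv²/r. Vertically: N cosθ − μN sinθ = mg.
Dividing: v² = r g (sinθ + μcosθ)/(cosθ − μsinθ).
sinθ + μcosθ = 0.2334 + 0.637×0.9724 = 0.8528; cosθ − μsinθ = 0.9724 − 0.637×0.2334 = 0.8237.
v² = 219 × 9.8 × 0.8528/0.8237 = 2222 m²/s², so v = 47.14 m/s.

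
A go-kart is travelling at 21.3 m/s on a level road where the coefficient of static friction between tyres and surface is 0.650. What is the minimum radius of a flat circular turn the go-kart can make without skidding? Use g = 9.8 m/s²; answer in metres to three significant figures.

71.2 m

At the limit, μ_s m g = m v²/r, so r_min = v²/(μ_s g) = (21.3)²/(0.650 × 9.8) = 453.7/6.370 = 71.22 m.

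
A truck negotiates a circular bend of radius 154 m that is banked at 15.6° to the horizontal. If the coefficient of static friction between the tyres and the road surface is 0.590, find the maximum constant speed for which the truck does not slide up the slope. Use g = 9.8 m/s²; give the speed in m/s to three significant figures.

At the maximum speed, friction acts down the slope at its limiting value f = μN. Radially (horizontal, toward centre): N sinθ + μN cosθ = mv²/r. Vertically: N cosθ − μN sinθ = mg.
Dividing: v² = r g (sinθ + μcosθ)/(cosθ − μsinθ).
sinθ + μcosθ = 0.2689 + 0.590×0.9632 = 0.8372; cosθ − μsinθ = 0.9632 − 0.590×0.2689 = 0.8045.
v² = 154 × 9.8 × 0.8372/0.8045 = 1571 m²/s², so v = 39.63 m/s.

39.6 m/s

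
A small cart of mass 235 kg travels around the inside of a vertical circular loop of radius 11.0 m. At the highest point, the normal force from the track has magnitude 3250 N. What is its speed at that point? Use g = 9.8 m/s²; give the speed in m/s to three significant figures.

16.1 m/s

At the top, N + mg = mv²/r, so v = √(r(N/m + g)) = √(11.0 × (3250/235 + 9.8)) = √(11.0 × 23.63) = √259.9 = 16.12 m/s.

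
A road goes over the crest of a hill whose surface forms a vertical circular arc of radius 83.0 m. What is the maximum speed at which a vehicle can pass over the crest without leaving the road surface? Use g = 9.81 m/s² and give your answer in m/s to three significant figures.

At the crest the centre of the circle is below the vehicle, so the net downward (centripetal) force is mg − N = mv²/r.
The vehicle leaves the road when N → 0, giving v_max = √(g r) = √(9.81 × 83.0) = 28.53 m/s.

28.5 m/s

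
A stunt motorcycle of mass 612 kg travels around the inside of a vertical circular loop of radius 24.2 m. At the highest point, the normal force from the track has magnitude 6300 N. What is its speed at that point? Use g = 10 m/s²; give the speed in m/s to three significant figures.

At the top, N + mg = mv²/r, so v = √(r(N/m + g)) = √(24.2 × (6300/612 + 10.0)) = √(24.2 × 20.29) = √491.1 = 22.16 m/s.

22.2 m/s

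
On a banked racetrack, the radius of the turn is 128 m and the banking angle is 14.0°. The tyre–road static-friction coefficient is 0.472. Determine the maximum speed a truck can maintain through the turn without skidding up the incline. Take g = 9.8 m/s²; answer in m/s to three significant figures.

At the maximum speed, friction acts down the slope at its limiting value f = μN. Radially (horizontal, toward centre): N sinθ + μN cosθ = mv²/r. Vertically: N cosθ − μN sinθ = mg.
Dividing: v² = r g (sinθ + μcosθ)/(cosθ − μsinθ).
sinθ + μcosθ = 0.2419 + 0.472×0.9703 = 0.6999; cosθ − μsinθ = 0.9703 − 0.472×0.2419 = 0.8561.
v² = 128 × 9.8 × 0.6999/0.8561 = 1026 m²/s², so v = 32.02 m/s.

32.0 m/s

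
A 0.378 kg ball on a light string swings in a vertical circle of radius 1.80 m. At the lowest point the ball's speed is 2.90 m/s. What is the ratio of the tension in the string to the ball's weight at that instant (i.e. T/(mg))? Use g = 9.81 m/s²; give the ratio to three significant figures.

At the bottom, T − mg = mv²/r, so T = m(v²/r + g) and T/(mg) = v²/(rg) + 1 = (2.90)²/(1.80 × 9.81) + 1 = 0.4763 + 1 = 1.476.

1.48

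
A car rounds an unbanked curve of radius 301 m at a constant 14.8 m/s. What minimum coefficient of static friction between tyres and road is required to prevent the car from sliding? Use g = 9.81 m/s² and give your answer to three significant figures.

Friction provides the centripetal force: μ_s m g = m v²/r, so μ_s = v²/(g r) = (14.80)²/(9.81 × 301) = 219.0/2953 = 0.07418.

0.0742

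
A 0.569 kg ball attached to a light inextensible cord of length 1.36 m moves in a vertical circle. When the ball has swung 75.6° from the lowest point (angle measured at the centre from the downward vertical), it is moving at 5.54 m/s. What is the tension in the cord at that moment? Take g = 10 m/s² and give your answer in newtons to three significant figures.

Take the radial direction toward the centre of the circle as positive. The component of the weight along the string toward the centre is −mg cos φ (φ measured from the bottom), so Newton's second law along the string gives T − mg cos φ = m v²/r.
cos 75.6° = 0.2487, so T = m(v²/r + g cos φ) = 0.569 × ((5.54)²/1.36 + 10.0 × 0.2487) = 0.569 × (22.57 + (2.487)) = 0.569 × 25.05 = 14.26 N.

14.3 N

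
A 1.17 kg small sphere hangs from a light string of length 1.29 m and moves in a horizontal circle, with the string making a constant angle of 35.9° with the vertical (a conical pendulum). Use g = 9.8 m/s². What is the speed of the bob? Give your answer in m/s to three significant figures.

The radius of the circle is r = L sinθ = 1.29 × sin 35.9° = 0.7564 m.
Horizontally T sinθ = mv²/r and vertically T cosθ = mg, so tanθ = v²/(rg).
v = √(r g tanθ) = √(0.7564 × 9.8 × 0.7239) = √5.366 = 2.316 m/s.

2.32 m/s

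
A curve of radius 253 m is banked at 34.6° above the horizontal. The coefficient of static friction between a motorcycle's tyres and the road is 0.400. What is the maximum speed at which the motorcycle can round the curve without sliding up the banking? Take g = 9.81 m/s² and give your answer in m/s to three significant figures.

61.1 m/s

At the maximum speed, friction acts down the slope at its limiting value f = μN. Radially (horizontal, toward centre): N sinθ + μN cosθ = mv²/r. Vertically: N cosθ − μN sinθ = mg.
Dividing: v² = r g (sinθ + μcosθ)/(cosθ − μsinθ).
sinθ + μcosθ = 0.5678 + 0.400×0.8231 = 0.8971; cosθ − μsinθ = 0.8231 − 0.400×0.5678 = 0.5960.
v² = 253 × 9.81 × 0.8971/0.5960 = 3736 m²/s², so v = 61.12 m/s.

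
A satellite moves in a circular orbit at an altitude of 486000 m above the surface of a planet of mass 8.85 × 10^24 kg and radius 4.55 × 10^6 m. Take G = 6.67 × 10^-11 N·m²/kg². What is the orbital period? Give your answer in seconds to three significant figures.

r = R + h = 4.55 × 10^6 + 486000 = 5.036 × 10^6 m. Gravity provides the centripetal force: G M m / r² = m v² / r ⇒ v = √(GM/r) = 10830 m/s.
T = 2πr/v = 2π × 5.036 × 10^6 / 10830 = 2923 s.

2920 s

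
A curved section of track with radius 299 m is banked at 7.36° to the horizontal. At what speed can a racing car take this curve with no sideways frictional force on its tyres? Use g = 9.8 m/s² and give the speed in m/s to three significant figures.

On a frictionless banked curve, N sinθ = mv²/r and N cosθ = mg, so tanθ = v²/(rg).
v = √(r g tanθ) = √(299 × 9.8 × tan 7.36°) = √(299 × 9.8 × 0.1292) = √378.5 = 19.45 m/s.

19.5 m/s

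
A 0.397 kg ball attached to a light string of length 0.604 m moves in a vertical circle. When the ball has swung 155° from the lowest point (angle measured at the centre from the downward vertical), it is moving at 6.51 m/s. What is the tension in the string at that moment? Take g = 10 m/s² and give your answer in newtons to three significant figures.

Take the radial direction toward the centre of the circle as positive. The component of the weight along the string toward the centre is −mg cos φ (φ measured from the bottom), so Newton's second law along the string gives T − mg cos φ = m v²/r.
cos 155° = -0.9063, so T = m(v²/r + g cos φ) = 0.397 × ((6.51)²/0.604 + 10.0 × -0.9063) = 0.397 × (70.17 + (-9.063)) = 0.397 × 61.10 = 24.26 N.

24.3 N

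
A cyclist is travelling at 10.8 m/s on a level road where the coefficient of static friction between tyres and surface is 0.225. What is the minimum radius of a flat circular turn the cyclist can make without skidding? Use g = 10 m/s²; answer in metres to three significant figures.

51.8 m

At the limit, μ_s m g = m v²/r, so r_min = v²/(μ_s g) = (10.8)²/(0.225 × 10.0) = 116.6/2.250 = 51.84 m.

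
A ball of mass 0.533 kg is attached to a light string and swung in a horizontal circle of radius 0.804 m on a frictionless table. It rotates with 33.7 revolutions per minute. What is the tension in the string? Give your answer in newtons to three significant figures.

5.34 N

ω = 33.7 rev/min × 2π/60 = 3.529 rad/s, so v = ωr = 3.529 × 0.804 = 2.837 m/s.
The tension is the only horizontal force, so it supplies the full centripetal force: T = m v²/r = 0.533 × (2.837)²/0.804 = 0.533 × 8.051/0.804 = 5.337 N.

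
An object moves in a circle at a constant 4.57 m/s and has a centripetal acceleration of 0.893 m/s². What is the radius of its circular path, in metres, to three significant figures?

23.4 m

a_c = v²/r ⇒ r = v²/a_c = (4.57)²/0.893 = 20.88/0.893 = 23.39 m.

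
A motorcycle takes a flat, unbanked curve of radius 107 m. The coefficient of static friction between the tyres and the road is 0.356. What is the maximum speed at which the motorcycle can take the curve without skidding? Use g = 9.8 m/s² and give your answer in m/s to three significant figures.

The only inward force on a level bend is static friction, so at the limit f_s = μ_s N = μ_s m g = m v²/r.
Mass cancels: v_max = √(μ_s g r) = √(0.356 × 9.8 × 107) = √373.3 = 19.32 m/s.

19.3 m/s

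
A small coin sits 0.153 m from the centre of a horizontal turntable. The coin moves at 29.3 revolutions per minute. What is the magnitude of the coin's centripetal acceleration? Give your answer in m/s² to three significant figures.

ω = 29.3 rev/min × 2π/60 = 3.068 rad/s, so v = ωr = 3.068 × 0.153 = 0.4694 m/s.
a_c = v²/r = (0.4694)²/0.153 = 0.2204/0.153 = 1.440 m/s².

1.44 m/s²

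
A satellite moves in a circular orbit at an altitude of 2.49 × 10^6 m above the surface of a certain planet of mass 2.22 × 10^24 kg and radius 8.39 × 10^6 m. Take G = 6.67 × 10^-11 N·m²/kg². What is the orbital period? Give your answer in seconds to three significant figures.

r = R + h = 8.39 × 10^6 + 2.49 × 10^6 = 1.088 × 10^7 m. Gravity provides the centripetal force: G M m / r² = m v² / r ⇒ v = √(GM/r) = 3689 m/s.
T = 2πr/v = 2π × 1.088 × 10^7 / 3689 = 18530 s.

18500 s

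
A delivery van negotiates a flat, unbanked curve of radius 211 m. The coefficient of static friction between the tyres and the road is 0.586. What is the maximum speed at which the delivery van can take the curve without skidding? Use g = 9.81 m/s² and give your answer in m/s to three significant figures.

The only inward force on a level bend is static friction, so at the limit f_s = μ_s N = μ_s m g = m v²/r.
Mass cancels: v_max = √(μ_s g r) = √(0.586 × 9.81 × 211) = √1213 = 34.83 m/s.

34.8 m/s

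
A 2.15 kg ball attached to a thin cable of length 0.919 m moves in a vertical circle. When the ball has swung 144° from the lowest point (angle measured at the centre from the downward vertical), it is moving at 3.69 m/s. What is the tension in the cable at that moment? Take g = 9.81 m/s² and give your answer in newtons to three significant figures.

14.8 N

Take the radial direction toward the centre of the circle as positive. The component of the weight along the string toward the centre is −mg cos φ (φ measured from the bottom), so Newton's second law along the string gives T − mg cos φ = m v²/r.
cos 144° = -0.8090, so T = m(v²/r + g cos φ) = 2.15 × ((3.69)²/0.919 + 9.81 × -0.8090) = 2.15 × (14.82 + (-7.936)) = 2.15 × 6.880 = 14.79 N.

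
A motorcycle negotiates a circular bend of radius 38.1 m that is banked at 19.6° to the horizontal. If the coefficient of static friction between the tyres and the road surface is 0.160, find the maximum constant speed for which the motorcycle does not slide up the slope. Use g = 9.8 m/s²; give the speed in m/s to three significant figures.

14.3 m/s

At the maximum speed, friction acts down the slope at its limiting value f = μN. Radially (horizontal, toward centre): N sinθ + μN cosθ = mv²/r. Vertically: N cosθ − μN sinθ = mg.
Dividing: v² = r g (sinθ + μcosθ)/(cosθ − μsinθ).
sinθ + μcosθ = 0.3355 + 0.160×0.9421 = 0.4862; cosθ − μsinθ = 0.9421 − 0.160×0.3355 = 0.8884.
v² = 38.1 × 9.8 × 0.4862/0.8884 = 204.3 m²/s², so v = 14.29 m/s.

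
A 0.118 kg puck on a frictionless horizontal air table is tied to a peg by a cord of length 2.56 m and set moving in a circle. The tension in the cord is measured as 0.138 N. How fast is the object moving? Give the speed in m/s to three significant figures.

T = m v²/r ⇒ v = √(T r / m) = √(0.138 × 2.56 / 0.118) = √2.994 = 1.730 m/s.

1.73 m/s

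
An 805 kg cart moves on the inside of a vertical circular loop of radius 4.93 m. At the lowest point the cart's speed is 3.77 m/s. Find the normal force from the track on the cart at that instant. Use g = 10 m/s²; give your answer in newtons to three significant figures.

At the lowest point, N points up (toward the centre) and the weight mg points down (away from the centre), so the net inward force is N − mg = mv²/r.
N = m(v²/r + g) = 805 × ((3.77)²/4.93 + 10.0) = 805 × (2.883 + 10.0) = 805 × 12.88 = 10370 N.

10400 N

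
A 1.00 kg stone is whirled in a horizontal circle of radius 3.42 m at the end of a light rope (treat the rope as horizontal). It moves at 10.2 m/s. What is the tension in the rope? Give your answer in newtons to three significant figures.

The tension is the only horizontal force, so it supplies the full centripetal force: T = m v²/r = 1.00 × (10.20)²/3.42 = 1.00 × 104.0/3.42 = 30.42 N.

30.4 N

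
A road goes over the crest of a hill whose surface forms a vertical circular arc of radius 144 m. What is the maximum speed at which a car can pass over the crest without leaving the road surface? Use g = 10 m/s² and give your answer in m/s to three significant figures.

At the crest the centre of the circle is below the car, so the net downward (centripetal) force is mg − N = mv²/r.
The car leaves the road when N → 0, giving v_max = √(g r) = √(10.0 × 144) = 37.95 m/s.

37.9 m/s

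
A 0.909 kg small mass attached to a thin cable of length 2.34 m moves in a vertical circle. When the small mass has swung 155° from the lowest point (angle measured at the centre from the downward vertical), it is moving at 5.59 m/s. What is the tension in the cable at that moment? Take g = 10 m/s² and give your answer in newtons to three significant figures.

Take the radial direction toward the centre of the circle as positive. The component of the weight along the string toward the centre is −mg cos φ (φ measured from the bottom), so Newton's second law along the string gives T − mg cos φ = m v²/r.
cos 155° = -0.9063, so T = m(v²/r + g cos φ) = 0.909 × ((5.59)²/2.34 + 10.0 × -0.9063) = 0.909 × (13.35 + (-9.063)) = 0.909 × 4.291 = 3.900 N.

3.90 N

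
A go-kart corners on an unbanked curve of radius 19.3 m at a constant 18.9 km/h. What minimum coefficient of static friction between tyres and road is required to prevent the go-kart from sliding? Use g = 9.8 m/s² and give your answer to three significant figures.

v = 18.9/3.6 = 5.250 m/s.
Friction provides the centripetal force: μ_s m g = m v²/r, so μ_s = v²/(g r) = (5.250)²/(9.8 × 19.3) = 27.56/189.1 = 0.1457.

0.146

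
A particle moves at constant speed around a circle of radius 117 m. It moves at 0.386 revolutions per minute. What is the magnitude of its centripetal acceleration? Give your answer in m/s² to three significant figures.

ω = 0.386 rev/min × 2π/60 = 0.04042 rad/s, so v = ωr = 0.04042 × 117 = 4.729 m/s.
a_c = v²/r = (4.729)²/117 = 22.37/117 = 0.1912 m/s².

0.191 m/s²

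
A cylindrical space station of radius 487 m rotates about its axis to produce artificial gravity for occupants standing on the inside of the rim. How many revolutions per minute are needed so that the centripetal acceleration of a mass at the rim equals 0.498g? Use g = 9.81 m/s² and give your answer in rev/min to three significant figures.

0.956 rev/min

Require ω²r = 0.498g, so ω = √(0.498 × 9.81/487) = 0.1002 rad/s.
In rev/min: ω × 60/(2π) = 0.1002 × 60/(2π) = 0.9564 rev/min.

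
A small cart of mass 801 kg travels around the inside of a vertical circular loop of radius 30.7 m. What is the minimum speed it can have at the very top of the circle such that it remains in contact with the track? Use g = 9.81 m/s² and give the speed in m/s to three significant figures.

17.4 m/s

At the highest point the centre is directly below, so both the weight and N act inward: N + mg = mv²/r.
At minimum speed N → 0, so mg = mv_min²/r ⇒ v_min = √(g r) = √(9.81 × 30.7) = 17.35 m/s.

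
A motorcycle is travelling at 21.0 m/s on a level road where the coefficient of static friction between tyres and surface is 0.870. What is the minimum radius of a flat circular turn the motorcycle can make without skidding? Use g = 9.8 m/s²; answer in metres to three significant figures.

At the limit, μ_s m g = m v²/r, so r_min = v²/(μ_s g) = (21.0)²/(0.870 × 9.8) = 441.0/8.526 = 51.72 m.

51.7 m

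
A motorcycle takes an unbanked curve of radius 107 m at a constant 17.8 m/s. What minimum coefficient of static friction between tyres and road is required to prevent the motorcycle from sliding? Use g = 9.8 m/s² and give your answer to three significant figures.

Friction provides the centripetal force: μ_s m g = m v²/r, so μ_s = v²/(g r) = (17.80)²/(9.8 × 107) = 316.8/1049 = 0.3022.

0.302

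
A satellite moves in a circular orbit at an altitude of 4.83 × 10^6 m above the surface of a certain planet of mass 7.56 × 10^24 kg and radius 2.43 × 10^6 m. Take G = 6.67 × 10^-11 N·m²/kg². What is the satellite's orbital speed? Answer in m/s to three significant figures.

Orbital radius r = R + h = 2.43 × 10^6 + 4.83 × 10^6 = 7.260 × 10^6 m.
Gravity supplies the centripetal force: G M m / r² = m v² / r, so v = √(GM/r).
v = √(6.67 × 10^-11 × 7.56 × 10^24 / 7.260 × 10^6) = √(6.946 × 10^7) = 8334 m/s.

8330 m/s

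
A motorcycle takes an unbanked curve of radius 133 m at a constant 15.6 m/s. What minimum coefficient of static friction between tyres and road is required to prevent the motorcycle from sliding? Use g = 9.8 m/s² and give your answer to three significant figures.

0.187

Friction provides the centripetal force: μ_s m g = m v²/r, so μ_s = v²/(g r) = (15.60)²/(9.8 × 133) = 243.4/1303 = 0.1867.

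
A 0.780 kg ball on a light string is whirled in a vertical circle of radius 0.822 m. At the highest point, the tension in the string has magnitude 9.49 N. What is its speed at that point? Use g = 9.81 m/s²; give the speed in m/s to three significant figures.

At the top, T + mg = mv²/r, so v = √(r(T/m + g)) = √(0.822 × (9.49/0.780 + 9.81)) = √(0.822 × 21.98) = √18.06 = 4.250 m/s.

4.25 m/s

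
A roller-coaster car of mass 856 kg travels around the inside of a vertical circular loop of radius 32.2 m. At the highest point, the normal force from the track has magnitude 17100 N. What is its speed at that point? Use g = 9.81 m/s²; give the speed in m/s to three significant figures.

At the top, N + mg = mv²/r, so v = √(r(N/m + g)) = √(32.2 × (17100/856 + 9.81)) = √(32.2 × 29.79) = √959.1 = 30.97 m/s.

31.0 m/s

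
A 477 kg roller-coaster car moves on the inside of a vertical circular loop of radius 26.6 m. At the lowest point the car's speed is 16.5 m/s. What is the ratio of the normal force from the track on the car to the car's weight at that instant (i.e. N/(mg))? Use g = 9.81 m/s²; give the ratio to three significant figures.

At the bottom, N − mg = mv²/r, so N = m(v²/r + g) and N/(mg) = v²/(rg) + 1 = (16.5)²/(26.6 × 9.81) + 1 = 1.043 + 1 = 2.043.

2.04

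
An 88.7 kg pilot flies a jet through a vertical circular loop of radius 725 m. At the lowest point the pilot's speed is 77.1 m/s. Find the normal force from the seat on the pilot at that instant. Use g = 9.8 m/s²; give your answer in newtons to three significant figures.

At the lowest point, N points up (toward the centre) and the weight mg points down (away from the centre), so the net inward force is N − mg = mv²/r.
N = m(v²/r + g) = 88.7 × ((77.1)²/725 + 9.8) = 88.7 × (8.199 + 9.8) = 88.7 × 18.00 = 1597 N.

1600 N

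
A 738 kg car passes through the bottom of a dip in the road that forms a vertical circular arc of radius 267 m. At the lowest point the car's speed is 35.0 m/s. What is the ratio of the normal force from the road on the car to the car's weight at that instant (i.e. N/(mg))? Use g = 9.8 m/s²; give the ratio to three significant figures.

At the bottom, N − mg = mv²/r, so N = m(v²/r + g) and N/(mg) = v²/(rg) + 1 = (35.0)²/(267 × 9.8) + 1 = 0.4682 + 1 = 1.468.

1.47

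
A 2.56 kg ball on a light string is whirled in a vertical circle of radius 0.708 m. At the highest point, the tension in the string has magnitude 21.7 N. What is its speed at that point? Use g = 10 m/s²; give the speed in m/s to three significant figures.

3.62 m/s

At the top, T + mg = mv²/r, so v = √(r(T/m + g)) = √(0.708 × (21.7/2.56 + 10.0)) = √(0.708 × 18.48) = √13.08 = 3.617 m/s.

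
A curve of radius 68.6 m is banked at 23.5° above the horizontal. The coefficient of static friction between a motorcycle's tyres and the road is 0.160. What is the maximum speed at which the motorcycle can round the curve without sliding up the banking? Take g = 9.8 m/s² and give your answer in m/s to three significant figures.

20.7 m/s

At the maximum speed, friction acts down the slope at its limiting value f = μN. Radially (horizontal, toward centre): N sinθ + μN cosθ = mv²/r. Vertically: N cosθ − μN sinθ = mg.
Dividing: v² = r g (sinθ + μcosθ)/(cosθ − μsinθ).
sinθ + μcosθ = 0.3987 + 0.160×0.9171 = 0.5455; cosθ − μsinθ = 0.9171 − 0.160×0.3987 = 0.8533.
v² = 68.6 × 9.8 × 0.5455/0.8533 = 429.8 m²/s², so v = 20.73 m/s.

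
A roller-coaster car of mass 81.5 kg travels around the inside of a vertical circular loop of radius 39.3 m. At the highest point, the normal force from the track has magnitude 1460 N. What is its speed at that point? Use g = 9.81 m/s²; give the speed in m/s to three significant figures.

At the top, N + mg = mv²/r, so v = √(r(N/m + g)) = √(39.3 × (1460/81.5 + 9.81)) = √(39.3 × 27.72) = √1090 = 33.01 m/s.

33.0 m/s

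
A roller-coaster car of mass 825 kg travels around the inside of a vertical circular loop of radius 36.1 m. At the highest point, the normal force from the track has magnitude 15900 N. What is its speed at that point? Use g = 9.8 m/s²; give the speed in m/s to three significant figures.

At the top, N + mg = mv²/r, so v = √(r(N/m + g)) = √(36.1 × (15900/825 + 9.8)) = √(36.1 × 29.07) = √1050 = 32.40 m/s.

32.4 m/s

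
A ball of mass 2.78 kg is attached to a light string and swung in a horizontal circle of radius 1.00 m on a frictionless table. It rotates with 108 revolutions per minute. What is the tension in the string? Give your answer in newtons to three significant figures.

356 N

ω = 108 rev/min × 2π/60 = 11.31 rad/s, so v = ωr = 11.31 × 1.00 = 11.31 m/s.
The tension is the only horizontal force, so it supplies the full centripetal force: T = m v²/r = 2.78 × (11.31)²/1.00 = 2.78 × 127.9/1.00 = 355.6 N.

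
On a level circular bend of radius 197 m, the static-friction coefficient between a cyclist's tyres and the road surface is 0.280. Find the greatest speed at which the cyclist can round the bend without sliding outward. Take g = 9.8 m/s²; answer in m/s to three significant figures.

Friction provides the centripetal force on a flat curve. At maximum speed it is at its limiting value: μ_s m g = m v²/r.
Mass cancels: v_max = √(μ_s g r) = √(0.280 × 9.8 × 197) = √540.6 = 23.25 m/s.

23.3 m/s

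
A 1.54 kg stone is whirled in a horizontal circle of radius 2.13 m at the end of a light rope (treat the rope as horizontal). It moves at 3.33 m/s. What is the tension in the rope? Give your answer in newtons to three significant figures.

8.02 N

The tension is the only horizontal force, so it supplies the full centripetal force: T = m v²/r = 1.54 × (3.330)²/2.13 = 1.54 × 11.09/2.13 = 8.017 N.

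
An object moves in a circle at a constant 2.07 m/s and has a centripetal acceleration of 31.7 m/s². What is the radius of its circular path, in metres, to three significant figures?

0.135 m

a_c = v²/r ⇒ r = v²/a_c = (2.07)²/31.7 = 4.285/31.7 = 0.1352 m.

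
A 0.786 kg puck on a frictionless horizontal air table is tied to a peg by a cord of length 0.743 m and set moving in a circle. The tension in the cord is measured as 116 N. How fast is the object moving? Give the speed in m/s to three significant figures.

10.5 m/s

T = m v²/r ⇒ v = √(T r / m) = √(116 × 0.743 / 0.786) = √109.7 = 10.47 m/s.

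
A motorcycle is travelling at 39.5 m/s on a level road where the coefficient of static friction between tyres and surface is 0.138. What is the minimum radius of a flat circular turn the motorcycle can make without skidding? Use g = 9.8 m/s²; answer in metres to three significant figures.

1150 m

At the limit, μ_s m g = m v²/r, so r_min = v²/(μ_s g) = (39.5)²/(0.138 × 9.8) = 1560/1.352 = 1154 m.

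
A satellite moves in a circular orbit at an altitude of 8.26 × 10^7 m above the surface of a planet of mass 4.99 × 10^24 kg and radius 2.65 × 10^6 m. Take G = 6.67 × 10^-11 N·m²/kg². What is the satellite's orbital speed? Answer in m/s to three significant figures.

Orbital radius r = R + h = 2.65 × 10^6 + 8.26 × 10^7 = 8.525 × 10^7 m.
Gravity supplies the centripetal force: G M m / r² = m v² / r, so v = √(GM/r).
v = √(6.67 × 10^-11 × 4.99 × 10^24 / 8.525 × 10^7) = √(3.904 × 10^6) = 1976 m/s.

1980 m/s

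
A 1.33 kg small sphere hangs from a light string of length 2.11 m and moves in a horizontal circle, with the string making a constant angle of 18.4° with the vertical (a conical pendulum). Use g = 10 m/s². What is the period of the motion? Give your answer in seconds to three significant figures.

2.81 s

r = L sinθ = 0.6660 m. From T sinθ = mω²r and T cosθ = mg: tanθ = ω²r/g, so ω² = g tanθ / r = g/(L cosθ).
ω = √(g/(L cosθ)) = √(10.0/(2.11 × 0.9489)) = √4.995 = 2.235 rad/s.
Period = 2π/ω = 2.811 s.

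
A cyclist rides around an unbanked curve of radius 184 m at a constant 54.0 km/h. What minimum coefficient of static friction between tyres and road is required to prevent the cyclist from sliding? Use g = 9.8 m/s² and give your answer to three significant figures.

0.125

v = 54.0/3.6 = 15.00 m/s.
Friction provides the centripetal force: μ_s m g = m v²/r, so μ_s = v²/(g r) = (15.00)²/(9.8 × 184) = 225.0/1803 = 0.1248.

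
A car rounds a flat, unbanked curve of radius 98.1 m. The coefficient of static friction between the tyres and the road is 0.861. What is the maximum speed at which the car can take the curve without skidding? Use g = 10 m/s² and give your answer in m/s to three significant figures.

Friction provides the centripetal force on a flat curve. At maximum speed it is at its limiting value: μ_s m g = m v²/r.
Mass cancels: v_max = √(μ_s g r) = √(0.861 × 10.0 × 98.1) = √844.6 = 29.06 m/s.

29.1 m/s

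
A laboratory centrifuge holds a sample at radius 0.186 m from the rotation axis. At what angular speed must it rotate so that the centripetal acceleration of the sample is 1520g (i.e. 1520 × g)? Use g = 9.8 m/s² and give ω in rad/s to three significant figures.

Centripetal acceleration a_c = ω²r. Setting ω²r = 1520g:
ω = √(1520g / r) = √(1520 × 9.8 / 0.186) = √80090 = 283.0 rad/s.

283 rad/s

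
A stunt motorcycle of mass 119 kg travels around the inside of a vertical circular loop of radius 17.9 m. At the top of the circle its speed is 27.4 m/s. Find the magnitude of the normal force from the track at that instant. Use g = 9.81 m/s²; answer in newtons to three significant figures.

At the top, both N and the weight mg point inward (toward the centre), so N + mg = mv²/r.
N = m(v²/r − g) = 119 × ((27.4)²/17.9 − 9.81) = 119 × (41.94 − 9.81) = 119 × 32.13 = 3824 N.

3820 N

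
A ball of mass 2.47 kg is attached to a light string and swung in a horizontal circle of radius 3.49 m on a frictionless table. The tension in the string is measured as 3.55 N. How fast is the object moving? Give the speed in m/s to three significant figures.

T = m v²/r ⇒ v = √(T r / m) = √(3.55 × 3.49 / 2.47) = √5.016 = 2.240 m/s.

2.24 m/s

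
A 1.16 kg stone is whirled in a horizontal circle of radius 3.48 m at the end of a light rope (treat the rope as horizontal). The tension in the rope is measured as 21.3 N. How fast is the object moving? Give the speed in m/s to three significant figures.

7.99 m/s

T = m v²/r ⇒ v = √(T r / m) = √(21.3 × 3.48 / 1.16) = √63.90 = 7.994 m/s.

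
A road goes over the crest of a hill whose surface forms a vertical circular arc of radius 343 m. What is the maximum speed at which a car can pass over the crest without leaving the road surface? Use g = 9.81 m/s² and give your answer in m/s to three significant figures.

58.0 m/s

At the crest the centre of the circle is below the car, so the net downward (centripetal) force is mg − N = mv²/r.
The car leaves the road when N → 0, giving v_max = √(g r) = √(9.81 × 343) = 58.01 m/s.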